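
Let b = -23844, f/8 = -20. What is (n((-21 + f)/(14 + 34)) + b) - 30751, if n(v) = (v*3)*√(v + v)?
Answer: -54595 - 181*I*√1086/192 ≈ -54595.0 - 31.066*I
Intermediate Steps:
f = -160 (f = 8*(-20) = -160)
n(v) = 3*√2*v^(3/2) (n(v) = (3*v)*√(2*v) = (3*v)*(√2*√v) = 3*√2*v^(3/2))
(n((-21 + f)/(14 + 34)) + b) - 30751 = (3*√2*((-21 - 160)/(14 + 34))^(3/2) - 23844) - 30751 = (3*√2*(-181/48)^(3/2) - 23844) - 30751 = (3*√2*(-181*I*√543/576) - 23844) - 30751 = (-181*I*√1086/192 - 23844) - 30751 = (-23844 - 181*I*√1086/192) - 30751 = -54595 - 181*I*√1086/192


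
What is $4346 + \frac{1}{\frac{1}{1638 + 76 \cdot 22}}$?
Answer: $7656$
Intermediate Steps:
$4346 + \frac{1}{\frac{1}{1638 + 76 \cdot 22}} = 4346 + \frac{1}{\frac{1}{1638 + 1672}} = 4346 + \frac{1}{\frac{1}{3310}} = 4346 + 3310 = 7656$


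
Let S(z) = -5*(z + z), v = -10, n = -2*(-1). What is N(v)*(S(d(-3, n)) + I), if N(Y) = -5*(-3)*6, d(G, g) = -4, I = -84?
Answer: -3960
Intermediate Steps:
n = 2
S(z) = -10*z
N(Y) = 90 (N(Y) = 15*6 = 90)
N(v)*(S(d(-3, n)) + I) = 90*(-10*(-4) - 84) = 90*(40 - 84) = 90*(-44) = -3960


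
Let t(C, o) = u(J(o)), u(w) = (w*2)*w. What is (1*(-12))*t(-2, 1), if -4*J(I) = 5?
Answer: -75/2 ≈ -37.500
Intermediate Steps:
J(I) = -5/4 (J(I) = -¼*5 = -5/4)
u(w) = 2*w² (u(w) = (2*w)*w = 2*w²)
t(C, o) = 25/8 (t(C, o) = 2*(-5/4)² = 2*(25/16) = 25/8)
(1*(-12))*t(-2, 1) = (1*(-12))*(25/8) = -12*25/8 = -75/2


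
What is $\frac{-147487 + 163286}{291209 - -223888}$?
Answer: $\frac{15799}{515097} \approx 0.030672$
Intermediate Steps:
$\frac{-147487 + 163286}{291209 - -223888} = \frac{15799}{291209 + 223888} = \frac{15799}{515097}$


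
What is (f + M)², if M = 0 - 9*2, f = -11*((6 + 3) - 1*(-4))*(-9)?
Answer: 1610361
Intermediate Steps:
f = 1287 (f = -11*(9 + 4)*(-9) = -11*13*(-9) = -143*(-9) = 1287)
M = -18 (M = 0 - 18 = -18)
(f + M)² = (1287 - 18)² = 1269² = 1610361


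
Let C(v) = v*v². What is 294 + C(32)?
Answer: 33062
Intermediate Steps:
C(v) = v³
294 + C(32) = 294 + 32³ = 294 + 32768 = 33062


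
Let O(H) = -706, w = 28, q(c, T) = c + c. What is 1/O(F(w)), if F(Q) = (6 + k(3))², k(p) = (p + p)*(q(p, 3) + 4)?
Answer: -1/706 ≈ -0.0014164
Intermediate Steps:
q(c, T) = 2*c
k(p) = 2*p*(4 + 2*p) (k(p) = (p + p)*(2*p + 4) = (2*p)*(4 + 2*p) = 2*p*(4 + 2*p))
F(Q) = 4356 (F(Q) = (6 + 4*3*(2 + 3))² = (6 + 4*3*5)² = (6 + 60)² = 66² = 4356)
1/O(F(w)) = 1/(-706) = -1/706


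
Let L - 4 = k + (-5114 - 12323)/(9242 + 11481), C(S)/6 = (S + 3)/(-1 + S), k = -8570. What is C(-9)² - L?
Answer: 83867559/9775 ≈ 8579.8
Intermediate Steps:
C(S) = 6*(3 + S)/(-1 + S) (C(S) = 6*((S + 3)/(-1 + S)) = 6*((3 + S)/(-1 + S)) = 6*(3 + S)/(-1 + S))
L = -3349635/391 (L = 4 + (-8570 + (-5114 - 12323)/(9242 + 11481)) = 4 + (-8570 - 17437/20723) = 4 + (-8570 - 17437*1/20723) = 4 + (-8570 - 329/391) = 4 - 3351199/391 = -3349635/391 ≈ -8566.8)
C(-9)² - L = (6*(3 - 9)/(-1 - 9))² - 1*(-3349635/391) = (6*(-6)/(-10))² + 3349635/391 = (6*(-⅒)*(-6))² + 3349635/391 = (18/5)² + 3349635/391 = 324/25 + 3349635/391 = 83867559/9775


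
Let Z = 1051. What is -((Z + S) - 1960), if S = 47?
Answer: 862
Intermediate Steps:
-((Z + S) - 1960) = -((1051 + 47) - 1960) = -(1098 - 1960) = -1*(-862) = 862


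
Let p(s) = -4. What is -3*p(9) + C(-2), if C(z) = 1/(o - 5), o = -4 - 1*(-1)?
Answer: 95/8 ≈ 11.875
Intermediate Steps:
o = -3 (o = -4 + 1 = -3)
C(z) = -1/8 (C(z) = 1/(-3 - 5) = 1/(-8) = -1/8)
-3*p(9) + C(-2) = -3*(-4) - 1/8 = 12 - 1/8 = 95/8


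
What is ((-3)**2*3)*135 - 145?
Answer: 3500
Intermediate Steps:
((-3)**2*3)*135 - 145 = (9*3)*135 - 145 = 27*135 - 145 = 3645 - 145 = 3500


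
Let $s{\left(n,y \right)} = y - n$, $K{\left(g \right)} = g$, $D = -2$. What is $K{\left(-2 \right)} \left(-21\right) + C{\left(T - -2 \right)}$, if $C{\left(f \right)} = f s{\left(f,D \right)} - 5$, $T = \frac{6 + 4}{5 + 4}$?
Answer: $\frac{1709}{81} \approx 21.099$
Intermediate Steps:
$T = \frac{10}{9} \approx 1.1111$
$C{\left(f \right)} = -5 + f \left(-2 - f\right)$ ($C{\left(f \right)} = f \left(-2 - f\right) - 5 = -5 + f \left(-2 - f\right)$)
$K{\left(-2 \right)} \left(-21\right) + C{\left(T - -2 \right)} = \left(-2\right) \left(-21\right) - \left(5 + \left(\frac{10}{9} - -2\right) \left(2 + \left(\frac{10}{9} - -2\right)\right)\right) = 42 - \left(5 + \left(\frac{10}{9} + 2\right) \left(2 + \left(\frac{10}{9} + 2\right)\right)\right) = 42 - \left(5 + \frac{28 \left(2 + \frac{28}{9}\right)}{9}\right) = 42 - \left(5 + \frac{28}{9} \cdot \frac{46}{9}\right) = 42 - \frac{1693}{81} = \frac{1709}{81}$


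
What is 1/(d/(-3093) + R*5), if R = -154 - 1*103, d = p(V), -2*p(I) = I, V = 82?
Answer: -3093/3974464 ≈ -0.00077822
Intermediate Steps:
p(I) = -I/2
d = -41 (d = -1/2*82 = -41)
R = -257 (R = -154 - 103 = -257)
1/(d/(-3093) + R*5) = 1/(-41/(-3093) - 257*5) = 1/(-41*(-1/3093) - 1285) = 1/(41/3093 - 1285) = 1/(-3974464/3093) = -3093/3974464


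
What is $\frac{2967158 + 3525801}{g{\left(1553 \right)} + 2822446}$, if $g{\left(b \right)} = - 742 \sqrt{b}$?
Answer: $\frac{9163013078857}{3982673198512} + \frac{2408887789 \sqrt{1553}}{3982673198512} \approx 2.3246$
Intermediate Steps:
$\frac{2967158 + 3525801}{g{\left(1553 \right)} + 2822446} = \frac{2967158 + 3525801}{- 742 \sqrt{1553} + 2822446} = \frac{6492959}{2822446 - 742 \sqrt{1553}}$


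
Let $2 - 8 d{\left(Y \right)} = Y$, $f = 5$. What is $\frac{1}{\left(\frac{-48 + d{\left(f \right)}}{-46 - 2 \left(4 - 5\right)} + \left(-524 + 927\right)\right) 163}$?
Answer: $\frac{352}{23185609} \approx 1.5182 \cdot 10^{-5}$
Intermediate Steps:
$d{\left(Y \right)} = \frac{1}{4} - \frac{Y}{8}$
$\frac{1}{\left(\frac{-48 + d{\left(f \right)}}{-46 - 2 \left(4 - 5\right)} + \left(-524 + 927\right)\right) 163} = \frac{1}{\left(\frac{-48 + \left(\frac{1}{4} - \frac{5}{8}\right)}{-46 - 2 \left(4 - 5\right)} + \left(-524 + 927\right)\right) 163} = \frac{1}{\frac{-48 + \left(\frac{1}{4} - \frac{5}{8}\right)}{-46 - -2} + 403} \cdot \frac{1}{163} = \frac{1}{\frac{-48 - \frac{3}{8}}{-46 + 2} + 403} \cdot \frac{1}{163} = \frac{1}{- \frac{387}{8 \left(-44\right)} + 403} \cdot \frac{1}{163} = \frac{1}{\left(- \frac{387}{8}\right) \left(- \frac{1}{44}\right) + 403} \cdot \frac{1}{163} = \frac{1}{\frac{387}{352} + 403} \cdot \frac{1}{163} = \frac{1}{\frac{142243}{352}} \cdot \frac{1}{163} = \frac{352}{142243} \cdot \frac{1}{163} = \frac{352}{23185609}$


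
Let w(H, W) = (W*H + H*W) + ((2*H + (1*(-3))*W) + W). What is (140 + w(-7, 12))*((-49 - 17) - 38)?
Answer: 6864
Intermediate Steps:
w(H, W) = -2*W + 2*H + 2*H*W (w(H, W) = (H*W + H*W) + ((2*H - 3*W) + W) = 2*H*W + ((-3*W + 2*H) + W) = 2*H*W + (-2*W + 2*H) = -2*W + 2*H + 2*H*W)
(140 + w(-7, 12))*((-49 - 17) - 38) = (140 + (-2*12 + 2*(-7) + 2*(-7)*12))*((-49 - 17) - 38) = (140 + (-24 - 14 - 168))*(-66 - 38) = (140 - 206)*(-104) = -66*(-104) = 6864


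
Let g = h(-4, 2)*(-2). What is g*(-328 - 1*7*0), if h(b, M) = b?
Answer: -2624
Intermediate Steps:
g = 8 (g = -4*(-2) = 8)
g*(-328 - 1*7*0) = 8*(-328 - 1*7*0) = 8*(-328 - 7*0) = 8*(-328 + 0) = 8*(-328) = -2624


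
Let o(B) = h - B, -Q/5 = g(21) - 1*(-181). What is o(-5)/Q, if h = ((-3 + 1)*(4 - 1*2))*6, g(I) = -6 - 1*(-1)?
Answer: 19/880 ≈ 0.021591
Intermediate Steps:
g(I) = -5 (g(I) = -6 + 1 = -5)
Q = -880 (Q = -5*(-5 - 1*(-181)) = -5*(-5 + 181) = -5*176 = -880)
h = -24 (h = -2*(4 - 2)*6 = -2*2*6 = -4*6 = -24)
o(B) = -24 - B
o(-5)/Q = (-24 - 1*(-5))/(-880) = -(-24 + 5)/880 = -1/880*(-19) = 19/880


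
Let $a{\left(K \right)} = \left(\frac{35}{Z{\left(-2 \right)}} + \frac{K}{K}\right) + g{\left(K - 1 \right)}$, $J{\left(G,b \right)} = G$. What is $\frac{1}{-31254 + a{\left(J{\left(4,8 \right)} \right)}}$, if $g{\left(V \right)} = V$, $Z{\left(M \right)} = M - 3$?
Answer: $- \frac{1}{31257} \approx -3.1993 \cdot 10^{-5}$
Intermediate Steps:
$Z{\left(M \right)} = -3 + M$ ($Z{\left(M \right)} = M - 3 = -3 + M$)
$a{\left(K \right)} = -7 + K$ ($a{\left(K \right)} = \left(\frac{35}{-3 - 2} + \frac{K}{K}\right) + \left(K - 1\right) = \left(\frac{35}{-5} + 1\right) + \left(-1 + K\right) = \left(35 \left(- \frac{1}{5}\right) + 1\right) + \left(-1 + K\right) = \left(-7 + 1\right) + \left(-1 + K\right) = -6 + \left(-1 + K\right) = -7 + K$)
$\frac{1}{-31254 + a{\left(J{\left(4,8 \right)} \right)}} = \frac{1}{-31254 + \left(-7 + 4\right)} = \frac{1}{-31254 - 3} = \frac{1}{-31257} = - \frac{1}{31257}$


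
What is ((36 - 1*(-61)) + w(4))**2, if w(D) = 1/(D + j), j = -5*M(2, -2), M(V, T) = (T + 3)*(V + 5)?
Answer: 9036036/961 ≈ 9402.8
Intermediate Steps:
M(V, T) = (3 + T)*(5 + V)
j = -35 (j = -5*(15 + 3*2 + 5*(-2) - 2*2) = -5*(15 + 6 - 10 - 4) = -5*7 = -35)
w(D) = 1/(-35 + D) (w(D) = 1/(D - 35) = 1/(-35 + D))
((36 - 1*(-61)) + w(4))**2 = ((36 - 1*(-61)) + 1/(-35 + 4))**2 = ((36 + 61) + 1/(-31))**2 = (97 - 1/31)**2 = (3006/31)**2 = 9036036/961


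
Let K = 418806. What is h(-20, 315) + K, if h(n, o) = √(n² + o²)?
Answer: 418806 + 5*√3985 ≈ 4.1912e+5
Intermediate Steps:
h(-20, 315) + K = √((-20)² + 315²) + 418806 = √(400 + 99225) + 418806 = √99625 + 418806 = 5*√3985 + 418806 = 418806 + 5*√3985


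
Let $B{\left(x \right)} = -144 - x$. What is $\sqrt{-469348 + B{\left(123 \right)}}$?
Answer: $i \sqrt{469615} \approx 685.28 i$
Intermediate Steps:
$\sqrt{-469348 + B{\left(123 \right)}} = \sqrt{-469348 - 267} = \sqrt{-469615} = i \sqrt{469615}$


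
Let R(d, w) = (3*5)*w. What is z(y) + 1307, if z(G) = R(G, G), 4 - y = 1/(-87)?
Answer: 39648/29 ≈ 1367.2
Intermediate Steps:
y = 349/87 (y = 4 - 1/(-87) = 4 - 1*(-1/87) = 4 + 1/87 = 349/87 ≈ 4.0115)
R(d, w) = 15*w
z(G) = 15*G
z(y) + 1307 = 15*(349/87) + 1307 = 1745/29 + 1307 = 39648/29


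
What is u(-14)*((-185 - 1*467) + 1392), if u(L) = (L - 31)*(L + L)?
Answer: 932400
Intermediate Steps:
u(L) = 2*L*(-31 + L) (u(L) = (-31 + L)*(2*L) = 2*L*(-31 + L))
u(-14)*((-185 - 1*467) + 1392) = (2*(-14)*(-31 - 14))*((-185 - 1*467) + 1392) = (2*(-14)*(-45))*((-185 - 467) + 1392) = 1260*(-652 + 1392) = 1260*740 = 932400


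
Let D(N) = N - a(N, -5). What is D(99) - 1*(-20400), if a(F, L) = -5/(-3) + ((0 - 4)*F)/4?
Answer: 61789/3 ≈ 20596.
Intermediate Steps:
a(F, L) = 5/3 - F (a(F, L) = -5*(-1/3) - 4*F*(1/4) = 5/3 - F)
D(N) = -5/3 + 2*N (D(N) = N - (5/3 - N) = N + (-5/3 + N) = -5/3 + 2*N)
D(99) - 1*(-20400) = (-5/3 + 2*99) - 1*(-20400) = (-5/3 + 198) + 20400 = 589/3 + 20400 = 61789/3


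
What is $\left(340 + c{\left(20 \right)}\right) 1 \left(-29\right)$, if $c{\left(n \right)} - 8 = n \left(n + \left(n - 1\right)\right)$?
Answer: $-32712$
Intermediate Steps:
$c{\left(n \right)} = 8 + n \left(-1 + 2 n\right)$ ($c{\left(n \right)} = 8 + n \left(n + \left(n - 1\right)\right) = 8 + n \left(n + \left(-1 + n\right)\right) = 8 + n \left(-1 + 2 n\right)$)
$\left(340 + c{\left(20 \right)}\right) 1 \left(-29\right) = \left(340 + \left(8 - 20 + 2 \cdot 20^{2}\right)\right) 1 \left(-29\right) = \left(340 + \left(8 - 20 + 2 \cdot 400\right)\right) \left(-29\right) = \left(340 + \left(8 - 20 + 800\right)\right) \left(-29\right) = \left(340 + 788\right) \left(-29\right) = 1128 \left(-29\right) = -32712$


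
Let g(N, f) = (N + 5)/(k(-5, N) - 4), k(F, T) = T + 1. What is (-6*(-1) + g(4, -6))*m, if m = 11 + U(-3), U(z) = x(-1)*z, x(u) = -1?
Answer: 210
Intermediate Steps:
k(F, T) = 1 + T
U(z) = -z
g(N, f) = (5 + N)/(-3 + N) (g(N, f) = (N + 5)/((1 + N) - 4) = (5 + N)/(-3 + N))
m = 14 (m = 11 - 1*(-3) = 11 + 3 = 14)
(-6*(-1) + g(4, -6))*m = (-6*(-1) + (5 + 4)/(-3 + 4))*14 = (6 + 9/1)*14 = (6 + 1*9)*14 = (6 + 9)*14 = 15*14 = 210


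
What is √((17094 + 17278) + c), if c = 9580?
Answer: 4*√2747 ≈ 209.65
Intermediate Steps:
√((17094 + 17278) + c) = √((17094 + 17278) + 9580) = √(34372 + 9580) = √43952 = 4*√2747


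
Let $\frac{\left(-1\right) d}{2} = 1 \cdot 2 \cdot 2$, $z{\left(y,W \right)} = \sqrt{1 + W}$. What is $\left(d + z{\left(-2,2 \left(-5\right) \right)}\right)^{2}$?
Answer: $55 - 48 i \approx 55.0 - 48.0 i$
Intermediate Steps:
$d = -8$ ($d = - 2 \cdot 1 \cdot 2 \cdot 2 = - 2 \cdot 2 \cdot 2 = \left(-2\right) 4 = -8$)
$\left(d + z{\left(-2,2 \left(-5\right) \right)}\right)^{2} = \left(-8 + \sqrt{1 + 2 \left(-5\right)}\right)^{2} = \left(-8 + \sqrt{1 - 10}\right)^{2} = \left(-8 + \sqrt{-9}\right)^{2} = \left(-8 + 3 i\right)^{2}$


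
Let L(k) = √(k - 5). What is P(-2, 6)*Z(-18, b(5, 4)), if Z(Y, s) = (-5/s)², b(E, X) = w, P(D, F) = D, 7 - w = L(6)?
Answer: -25/18 ≈ -1.3889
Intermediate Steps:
L(k) = √(-5 + k)
w = 6 (w = 7 - √(-5 + 6) = 7 - √1 = 7 - 1*1 = 7 - 1 = 6)
b(E, X) = 6
Z(Y, s) = 25/s²
P(-2, 6)*Z(-18, b(5, 4)) = -50/6² = -50/36 = -2*25/36 = -25/18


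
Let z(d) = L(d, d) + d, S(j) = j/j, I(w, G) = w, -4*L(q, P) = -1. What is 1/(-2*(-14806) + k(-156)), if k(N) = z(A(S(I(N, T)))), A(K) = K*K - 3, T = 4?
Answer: 4/118441 ≈ 3.3772e-5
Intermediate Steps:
L(q, P) = ¼ (L(q, P) = -¼*(-1) = ¼)
S(j) = 1
A(K) = -3 + K² (A(K) = K² - 3 = -3 + K²)
z(d) = ¼ + d
k(N) = -7/4 (k(N) = ¼ + (-3 + 1²) = ¼ + (-3 + 1) = ¼ - 2 = -7/4)
1/(-2*(-14806) + k(-156)) = 1/(-2*(-14806) - 7/4) = 1/(29612 - 7/4) = 1/(118441/4) = 4/118441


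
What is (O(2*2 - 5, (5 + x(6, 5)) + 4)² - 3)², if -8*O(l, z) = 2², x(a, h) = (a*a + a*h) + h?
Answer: 121/16 ≈ 7.5625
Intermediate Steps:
x(a, h) = h + a² + a*h (x(a, h) = (a² + a*h) + h = h + a² + a*h)
O(l, z) = -½ (O(l, z) = -⅛*2² = -⅛*4 = -½)
(O(2*2 - 5, (5 + x(6, 5)) + 4)² - 3)² = ((-½)² - 3)² = (¼ - 3)² = (-11/4)² = 121/16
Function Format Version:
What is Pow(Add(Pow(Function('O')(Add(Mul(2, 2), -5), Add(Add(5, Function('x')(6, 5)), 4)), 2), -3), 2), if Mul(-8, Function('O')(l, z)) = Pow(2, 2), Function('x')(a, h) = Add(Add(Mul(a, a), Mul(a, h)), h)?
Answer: Rational(121, 16) ≈ 7.5625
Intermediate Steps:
Function('x')(a, h) = Add(h, Pow(a, 2), Mul(a, h)) (Function('x')(a, h) = Add(Add(Pow(a, 2), Mul(a, h)), h) = Add(h, Pow(a, 2), Mul(a, h)))
Function('O')(l, z) = Rational(-1, 2) (Function('O')(l, z) = Mul(Rational(-1, 8), Pow(2, 2)) = Mul(Rational(-1, 8), 4) = Rational(-1, 2))
Pow(Add(Pow(Function('O')(Add(Mul(2, 2), -5), Add(Add(5, Function('x')(6, 5)), 4)), 2), -3), 2) = Pow(Add(Pow(Rational(-1, 2), 2), -3), 2) = Pow(Add(Rational(1, 4), -3), 2) = Pow(Rational(-11, 4), 2) = Rational(121, 16)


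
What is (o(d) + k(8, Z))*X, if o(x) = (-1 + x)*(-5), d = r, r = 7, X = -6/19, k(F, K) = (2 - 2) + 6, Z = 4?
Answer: 144/19 ≈ 7.5789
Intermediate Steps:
k(F, K) = 6 (k(F, K) = 0 + 6 = 6)
X = -6/19 (X = -6*1/19 = -6/19 ≈ -0.31579)
d = 7
o(x) = 5 - 5*x
(o(d) + k(8, Z))*X = ((5 - 5*7) + 6)*(-6/19) = ((5 - 35) + 6)*(-6/19) = (-30 + 6)*(-6/19) = -24*(-6/19) = 144/19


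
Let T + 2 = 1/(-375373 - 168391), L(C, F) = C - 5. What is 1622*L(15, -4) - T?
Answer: 8820939609/543764 ≈ 16222.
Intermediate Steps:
L(C, F) = -5 + C
T = -1087529/543764 (T = -2 + 1/(-375373 - 168391) = -2 + 1/(-543764) = -2 - 1/543764 = -1087529/543764 ≈ -2.0000)
1622*L(15, -4) - T = 1622*(-5 + 15) - 1*(-1087529/543764) = 1622*10 + 1087529/543764 = 16220 + 1087529/543764 = 8820939609/543764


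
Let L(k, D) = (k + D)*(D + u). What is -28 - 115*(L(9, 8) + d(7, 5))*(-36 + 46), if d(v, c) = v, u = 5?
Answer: -262228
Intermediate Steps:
L(k, D) = (5 + D)*(D + k) (L(k, D) = (k + D)*(D + 5) = (D + k)*(5 + D) = (5 + D)*(D + k))
-28 - 115*(L(9, 8) + d(7, 5))*(-36 + 46) = -28 - 115*((8² + 5*8 + 5*9 + 8*9) + 7)*(-36 + 46) = -28 - 115*((64 + 40 + 45 + 72) + 7)*10 = -28 - 115*(221 + 7)*10 = -28 - 26220*10 = -28 - 115*2280 = -28 - 262200 = -262228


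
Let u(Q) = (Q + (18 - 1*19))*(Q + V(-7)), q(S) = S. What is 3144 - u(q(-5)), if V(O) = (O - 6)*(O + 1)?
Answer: 3582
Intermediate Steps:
V(O) = (1 + O)*(-6 + O) (V(O) = (-6 + O)*(1 + O) = (1 + O)*(-6 + O))
u(Q) = (-1 + Q)*(78 + Q) (u(Q) = (Q + (18 - 1*19))*(Q + (-6 + (-7)² - 5*(-7))) = (Q + (18 - 19))*(Q + (-6 + 49 + 35)) = (Q - 1)*(Q + 78) = (-1 + Q)*(78 + Q))
3144 - u(q(-5)) = 3144 - (-78 + (-5)² + 77*(-5)) = 3144 - (-78 + 25 - 385) = 3144 - 1*(-438) = 3144 + 438 = 3582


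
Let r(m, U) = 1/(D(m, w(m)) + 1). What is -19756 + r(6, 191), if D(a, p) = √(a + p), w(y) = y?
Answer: -217317/11 + 2*√3/11 ≈ -19756.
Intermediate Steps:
r(m, U) = 1/(1 + √2*√m) (r(m, U) = 1/(√(m + m) + 1) = 1/(√(2*m) + 1) = 1/(√2*√m + 1) = 1/(1 + √2*√m))
-19756 + r(6, 191) = -19756 + 1/(1 + √2*√6) = -19756 + 1/(1 + 2*√3)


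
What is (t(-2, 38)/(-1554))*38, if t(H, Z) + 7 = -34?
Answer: 779/777 ≈ 1.0026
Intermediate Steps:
t(H, Z) = -41 (t(H, Z) = -7 - 34 = -41)
(t(-2, 38)/(-1554))*38 = -41/(-1554)*38 = -41*(-1/1554)*38 = (41/1554)*38 = 779/777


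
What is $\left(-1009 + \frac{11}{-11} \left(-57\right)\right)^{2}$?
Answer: $906304$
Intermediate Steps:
$\left(-1009 + \frac{11}{-11} \left(-57\right)\right)^{2} = \left(-1009 + 11 \left(- \frac{1}{11}\right) \left(-57\right)\right)^{2} = \left(-1009 - -57\right)^{2} = \left(-1009 + 57\right)^{2} = \left(-952\right)^{2} = 906304$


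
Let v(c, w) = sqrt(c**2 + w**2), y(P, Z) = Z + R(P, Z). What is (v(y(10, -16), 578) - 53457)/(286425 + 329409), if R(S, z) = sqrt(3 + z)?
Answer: -17819/205278 + sqrt(334327 - 32*I*sqrt(13))/615834 ≈ -0.085865 - 1.6201e-7*I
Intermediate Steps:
y(P, Z) = Z + sqrt(3 + Z)
(v(y(10, -16), 578) - 53457)/(286425 + 329409) = (sqrt((-16 + sqrt(3 - 16))**2 + 578**2) - 53457)/(286425 + 329409) = (sqrt((-16 + sqrt(-13))**2 + 334084) - 53457)/615834 = (sqrt((-16 + I*sqrt(13))**2 + 334084) - 53457)*(1/615834) = (sqrt(334084 + (-16 + I*sqrt(13))**2) - 53457)*(1/615834) = (-53457 + sqrt(334084 + (-16 + I*sqrt(13))**2))*(1/615834) = -17819/205278 + sqrt(334084 + (-16 + I*sqrt(13))**2)/615834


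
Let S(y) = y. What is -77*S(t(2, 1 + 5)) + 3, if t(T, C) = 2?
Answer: -151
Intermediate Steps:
-77*S(t(2, 1 + 5)) + 3 = -77*2 + 3 = -154 + 3 = -151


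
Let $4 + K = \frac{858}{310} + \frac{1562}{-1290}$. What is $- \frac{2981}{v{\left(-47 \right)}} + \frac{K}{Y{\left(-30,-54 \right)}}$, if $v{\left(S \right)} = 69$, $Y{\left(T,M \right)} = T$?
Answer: $- \frac{11898548}{275931} \approx -43.121$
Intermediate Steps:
$K = - \frac{9770}{3999}$ ($K = -4 + \left(\frac{858}{310} + \frac{1562}{-1290}\right) = -4 + \left(858 \cdot \frac{1}{310} + 1562 \left(- \frac{1}{1290}\right)\right) = -4 + \left(\frac{429}{155} - \frac{781}{645}\right) = -4 + \frac{6226}{3999} = - \frac{9770}{3999} \approx -2.4431$)
$- \frac{2981}{v{\left(-47 \right)}} + \frac{K}{Y{\left(-30,-54 \right)}} = - \frac{2981}{69} - \frac{9770}{3999 \left(-30\right)} = \left(-2981\right) \frac{1}{69} - - \frac{977}{11997} = - \frac{2981}{69} + \frac{977}{11997} = - \frac{11898548}{275931}$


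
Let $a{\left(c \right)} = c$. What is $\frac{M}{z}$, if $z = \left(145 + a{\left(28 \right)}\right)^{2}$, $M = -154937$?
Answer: $- \frac{154937}{29929} \approx -5.1768$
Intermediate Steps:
$z = 29929$ ($z = \left(145 + 28\right)^{2} = 173^{2} = 29929$)
$\frac{M}{z} = - \frac{154937}{29929}$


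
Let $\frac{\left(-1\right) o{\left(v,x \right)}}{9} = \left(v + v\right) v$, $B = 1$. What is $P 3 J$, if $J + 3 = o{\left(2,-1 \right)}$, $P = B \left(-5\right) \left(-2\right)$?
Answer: $-2250$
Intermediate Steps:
$P = 10$ ($P = 1 \left(-5\right) \left(-2\right) = \left(-5\right) \left(-2\right) = 10$)
$o{\left(v,x \right)} = - 18 v^{2}$ ($o{\left(v,x \right)} = - 9 \left(v + v\right) v = - 9 \cdot 2 v v = - 9 \cdot 2 v^{2} = - 18 v^{2}$)
$J = -75$ ($J = -3 - 18 \cdot 2^{2} = -3 - 72 = -75$)
$P 3 J = 10 \cdot 3 \left(-75\right) = 30 \left(-75\right) = -2250$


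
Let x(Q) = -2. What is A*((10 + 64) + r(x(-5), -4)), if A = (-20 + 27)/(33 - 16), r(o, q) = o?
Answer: 504/17 ≈ 29.647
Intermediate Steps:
A = 7/17 ≈ 0.41176
A*((10 + 64) + r(x(-5), -4)) = 7*((10 + 64) - 2)/17 = 7*(74 - 2)/17 = (7/17)*72 = 504/17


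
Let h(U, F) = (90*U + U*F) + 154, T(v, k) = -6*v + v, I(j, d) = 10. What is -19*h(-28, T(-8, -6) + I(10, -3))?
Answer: 71554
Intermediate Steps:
T(v, k) = -5*v
h(U, F) = 154 + 90*U + F*U (h(U, F) = (90*U + F*U) + 154 = 154 + 90*U + F*U)
-19*h(-28, T(-8, -6) + I(10, -3)) = -19*(154 + 90*(-28) + (-5*(-8) + 10)*(-28)) = -19*(154 - 2520 + (40 + 10)*(-28)) = -19*(154 - 2520 + 50*(-28)) = -19*(154 - 2520 - 1400) = -19*(-3766) = 71554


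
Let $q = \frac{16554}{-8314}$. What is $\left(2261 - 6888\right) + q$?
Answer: $- \frac{19242716}{4157} \approx -4629.0$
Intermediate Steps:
$q = - \frac{8277}{4157}$ ($q = 16554 \left(- \frac{1}{8314}\right) = - \frac{8277}{4157} \approx -1.9911$)
$\left(2261 - 6888\right) + q = \left(2261 - 6888\right) - \frac{8277}{4157} = -4627 - \frac{8277}{4157} = - \frac{19242716}{4157}$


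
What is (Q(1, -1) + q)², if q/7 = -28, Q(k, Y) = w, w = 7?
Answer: 35721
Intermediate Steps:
Q(k, Y) = 7
q = -196 (q = 7*(-28) = -196)
(Q(1, -1) + q)² = (7 - 196)² = (-189)² = 35721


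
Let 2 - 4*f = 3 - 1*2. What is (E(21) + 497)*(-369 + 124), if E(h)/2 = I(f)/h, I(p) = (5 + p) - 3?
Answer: -243635/2 ≈ -1.2182e+5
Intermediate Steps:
f = 1/4 (f = 1/2 - (3 - 1*2)/4 = 1/2 - (3 - 2)/4 = 1/2 - 1/4*1 = 1/2 - 1/4 = 1/4 ≈ 0.25000)
I(p) = 2 + p
E(h) = 9/(2*h) (E(h) = 2*((2 + 1/4)/h) = 2*(9/(4*h)) = 9/(2*h))
(E(21) + 497)*(-369 + 124) = ((9/2)/21 + 497)*(-369 + 124) = ((9/2)*(1/21) + 497)*(-245) = (3/14 + 497)*(-245) = (6961/14)*(-245) = -243635/2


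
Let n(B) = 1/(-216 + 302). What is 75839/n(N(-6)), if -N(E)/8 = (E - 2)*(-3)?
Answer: 6522154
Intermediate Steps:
N(E) = -48 + 24*E (N(E) = -8*(E - 2)*(-3) = -8*(-2 + E)*(-3) = -8*(6 - 3*E) = -48 + 24*E)
n(B) = 1/86
75839/n(N(-6)) = 75839/(1/86) = 75839*86 = 6522154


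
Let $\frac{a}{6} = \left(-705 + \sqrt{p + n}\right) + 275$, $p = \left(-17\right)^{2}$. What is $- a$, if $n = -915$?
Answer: $2580 - 6 i \sqrt{626} \approx 2580.0 - 150.12 i$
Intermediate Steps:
$p = 289$
$a = -2580 + 6 i \sqrt{626}$ ($a = 6 \left(\left(-705 + \sqrt{289 - 915}\right) + 275\right) = 6 \left(\left(-705 + \sqrt{-626}\right) + 275\right) = 6 \left(\left(-705 + i \sqrt{626}\right) + 275\right) = 6 \left(-430 + i \sqrt{626}\right) = -2580 + 6 i \sqrt{626} \approx -2580.0 + 150.12 i$)
$- a = - (-2580 + 6 i \sqrt{626}) = 2580 - 6 i \sqrt{626}$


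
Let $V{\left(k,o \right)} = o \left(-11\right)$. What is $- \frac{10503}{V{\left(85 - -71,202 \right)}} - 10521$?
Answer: $- \frac{23367159}{2222} \approx -10516.0$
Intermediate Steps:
$V{\left(k,o \right)} = - 11 o$
$- \frac{10503}{V{\left(85 - -71,202 \right)}} - 10521 = - \frac{10503}{\left(-11\right) 202} - 10521 = - \frac{10503}{-2222} - 10521 = \left(-10503\right) \left(- \frac{1}{2222}\right) - 10521 = \frac{10503}{2222} - 10521 = - \frac{23367159}{2222}$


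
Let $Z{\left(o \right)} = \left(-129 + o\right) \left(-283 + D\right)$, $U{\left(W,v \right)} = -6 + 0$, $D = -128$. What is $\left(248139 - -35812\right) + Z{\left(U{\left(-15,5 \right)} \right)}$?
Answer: $339436$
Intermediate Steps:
$U{\left(W,v \right)} = -6$
$Z{\left(o \right)} = 53019 - 411 o$ ($Z{\left(o \right)} = \left(-129 + o\right) \left(-283 - 128\right) = \left(-129 + o\right) \left(-411\right) = 53019 - 411 o$)
$\left(248139 - -35812\right) + Z{\left(U{\left(-15,5 \right)} \right)} = \left(248139 - -35812\right) + \left(53019 - -2466\right) = \left(248139 + 35812\right) + \left(53019 + 2466\right) = 283951 + 55485 = 339436$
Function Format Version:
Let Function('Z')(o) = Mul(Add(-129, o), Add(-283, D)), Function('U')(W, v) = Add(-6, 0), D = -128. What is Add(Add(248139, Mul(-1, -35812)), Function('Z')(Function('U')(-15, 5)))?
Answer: 339436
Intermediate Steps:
Function('U')(W, v) = -6
Function('Z')(o) = Add(53019, Mul(-411, o)) (Function('Z')(o) = Mul(Add(-129, o), Add(-283, -128)) = Mul(Add(-129, o), -411) = Add(53019, Mul(-411, o)))
Add(Add(248139, Mul(-1, -35812)), Function('Z')(Function('U')(-15, 5))) = Add(Add(248139, Mul(-1, -35812)), Add(53019, Mul(-411, -6))) = Add(Add(248139, 35812), Add(53019, 2466)) = Add(283951, 55485) = 339436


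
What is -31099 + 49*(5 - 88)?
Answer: -35166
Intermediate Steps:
-31099 + 49*(5 - 88) = -31099 + 49*(-83) = -31099 - 4067 = -35166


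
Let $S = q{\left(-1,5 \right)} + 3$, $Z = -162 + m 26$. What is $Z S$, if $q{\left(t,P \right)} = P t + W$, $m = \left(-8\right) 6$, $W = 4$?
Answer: $-2820$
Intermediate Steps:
$m = -48$
$q{\left(t,P \right)} = 4 + P t$ ($q{\left(t,P \right)} = P t + 4 = 4 + P t$)
$Z = -1410$ ($Z = -162 - 1248 = -1410$)
$S = 2$ ($S = \left(4 + 5 \left(-1\right)\right) + 3 = \left(4 - 5\right) + 3 = -1 + 3 = 2$)
$Z S = \left(-1410\right) 2 = -2820$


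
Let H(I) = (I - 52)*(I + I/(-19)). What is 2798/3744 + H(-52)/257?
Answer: 189059285/9140976 ≈ 20.683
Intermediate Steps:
H(I) = 18*I*(-52 + I)/19 (H(I) = (-52 + I)*(I + I*(-1/19)) = (-52 + I)*(I - I/19) = (-52 + I)*(18*I/19) = 18*I*(-52 + I)/19)
2798/3744 + H(-52)/257 = 2798/3744 + ((18/19)*(-52)*(-52 - 52))/257 = 2798*(1/3744) + ((18/19)*(-52)*(-104))*(1/257) = 1399/1872 + (97344/19)*(1/257) = 1399/1872 + 97344/4883 = 189059285/9140976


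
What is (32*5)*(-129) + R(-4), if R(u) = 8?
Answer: -20632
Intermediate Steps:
(32*5)*(-129) + R(-4) = (32*5)*(-129) + 8 = 160*(-129) + 8 = -20640 + 8 = -20632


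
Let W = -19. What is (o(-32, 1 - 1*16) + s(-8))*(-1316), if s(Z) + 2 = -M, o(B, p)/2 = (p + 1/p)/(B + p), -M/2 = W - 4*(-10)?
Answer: -802256/15 ≈ -53484.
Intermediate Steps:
M = -42 (M = -2*(-19 - 4*(-10)) = -2*(-19 - 1*(-40)) = -2*(-19 + 40) = -2*21 = -42)
o(B, p) = 2*(p + 1/p)/(B + p) (o(B, p) = 2*((p + 1/p)/(B + p)) = 2*(p + 1/p)/(B + p))
s(Z) = 40 (s(Z) = -2 - 1*(-42) = -2 + 42 = 40)
(o(-32, 1 - 1*16) + s(-8))*(-1316) = (2*(1 + (1 - 1*16)²)/((1 - 1*16)*(-32 + (1 - 1*16))) + 40)*(-1316) = (2*(1 + (1 - 16)²)/((1 - 16)*(-32 + (1 - 16))) + 40)*(-1316) = (2*(1 + (-15)²)/(-15*(-32 - 15)) + 40)*(-1316) = (2*(-1/15)*(1 + 225)/(-47) + 40)*(-1316) = (2*(-1/15)*(-1/47)*226 + 40)*(-1316) = (452/705 + 40)*(-1316) = (28652/705)*(-1316) = -802256/15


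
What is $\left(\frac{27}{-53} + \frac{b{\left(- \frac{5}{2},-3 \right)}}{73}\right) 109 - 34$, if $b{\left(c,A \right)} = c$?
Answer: $- \frac{721655}{7738} \approx -93.261$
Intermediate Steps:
$\left(\frac{27}{-53} + \frac{b{\left(- \frac{5}{2},-3 \right)}}{73}\right) 109 - 34 = \left(\frac{27}{-53} + \frac{\left(-5\right) \frac{1}{2}}{73}\right) 109 - 34 = \left(27 \left(- \frac{1}{53}\right) + \left(-5\right) \frac{1}{2} \cdot \frac{1}{73}\right) 109 - 34 = \left(- \frac{27}{53} - \frac{5}{146}\right) 109 - 34 = \left(- \frac{4207}{7738}\right) 109 - 34 = - \frac{458563}{7738} - 34 = - \frac{721655}{7738}$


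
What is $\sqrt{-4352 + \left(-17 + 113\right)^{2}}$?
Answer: $16 \sqrt{19} \approx 69.742$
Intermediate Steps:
$\sqrt{-4352 + \left(-17 + 113\right)^{2}} = \sqrt{-4352 + 96^{2}} = \sqrt{-4352 + 9216} = \sqrt{4864} = 16 \sqrt{19}$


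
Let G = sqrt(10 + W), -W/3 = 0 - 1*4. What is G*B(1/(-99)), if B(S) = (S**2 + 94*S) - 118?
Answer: -1165823*sqrt(22)/9801 ≈ -557.92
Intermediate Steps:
W = 12 (W = -3*(0 - 1*4) = -3*(0 - 4) = -3*(-4) = 12)
B(S) = -118 + S**2 + 94*S
G = sqrt(22) (G = sqrt(10 + 12) = sqrt(22) ≈ 4.6904)
G*B(1/(-99)) = sqrt(22)*(-118 + (1/(-99))**2 + 94/(-99)) = sqrt(22)*(-118 + (-1/99)**2 + 94*(-1/99)) = sqrt(22)*(-118 + 1/9801 - 94/99) = sqrt(22)*(-1165823/9801) = -1165823*sqrt(22)/9801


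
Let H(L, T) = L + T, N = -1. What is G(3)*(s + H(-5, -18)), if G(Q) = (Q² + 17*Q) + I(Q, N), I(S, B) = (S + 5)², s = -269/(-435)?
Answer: -1207264/435 ≈ -2775.3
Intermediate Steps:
s = 269/435 (s = -269*(-1/435) = 269/435 ≈ 0.61839)
I(S, B) = (5 + S)²
G(Q) = Q² + (5 + Q)² + 17*Q (G(Q) = (Q² + 17*Q) + (5 + Q)² = Q² + (5 + Q)² + 17*Q)
G(3)*(s + H(-5, -18)) = (25 + 2*3² + 27*3)*(269/435 + (-5 - 18)) = (25 + 2*9 + 81)*(269/435 - 23) = (25 + 18 + 81)*(-9736/435) = 124*(-9736/435) = -1207264/435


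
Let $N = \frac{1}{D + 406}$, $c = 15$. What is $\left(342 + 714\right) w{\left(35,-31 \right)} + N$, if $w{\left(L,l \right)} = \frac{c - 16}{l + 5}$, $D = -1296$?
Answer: $\frac{469907}{11570} \approx 40.614$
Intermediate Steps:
$w{\left(L,l \right)} = - \frac{1}{5 + l}$ ($w{\left(L,l \right)} = \frac{15 - 16}{l + 5} = - \frac{1}{5 + l}$)
$N = - \frac{1}{890}$ ($N = \frac{1}{-1296 + 406} = \frac{1}{-890} = - \frac{1}{890} \approx -0.0011236$)
$\left(342 + 714\right) w{\left(35,-31 \right)} + N = \left(342 + 714\right) \left(- \frac{1}{5 - 31}\right) - \frac{1}{890} = 1056 \left(- \frac{1}{-26}\right) - \frac{1}{890} = 1056 \left(\left(-1\right) \left(- \frac{1}{26}\right)\right) - \frac{1}{890} = 1056 \cdot \frac{1}{26} - \frac{1}{890} = \frac{528}{13} - \frac{1}{890} = \frac{469907}{11570}$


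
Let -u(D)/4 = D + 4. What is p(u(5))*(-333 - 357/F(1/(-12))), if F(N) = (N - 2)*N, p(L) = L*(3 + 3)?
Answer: 12902328/25 ≈ 5.1609e+5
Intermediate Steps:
u(D) = -16 - 4*D (u(D) = -4*(D + 4) = -4*(4 + D) = -16 - 4*D)
p(L) = 6*L (p(L) = L*6 = 6*L)
F(N) = N*(-2 + N) (F(N) = (-2 + N)*N = N*(-2 + N))
p(u(5))*(-333 - 357/F(1/(-12))) = (6*(-16 - 4*5))*(-333 - 357*(-12/(-2 + 1/(-12)))) = (6*(-16 - 20))*(-333 - 357*(-12/(-2 - 1/12))) = (6*(-36))*(-333 - 357/((-1/12*(-25/12)))) = -216*(-333 - 357/25/144) = -216*(-333 - 357*144/25) = -216*(-333 - 51408/25) = -216*(-59733/25) = 12902328/25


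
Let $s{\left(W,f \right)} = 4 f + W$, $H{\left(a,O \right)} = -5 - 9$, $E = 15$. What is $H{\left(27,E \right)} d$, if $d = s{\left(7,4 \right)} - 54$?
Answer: $434$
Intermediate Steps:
$H{\left(a,O \right)} = -14$ ($H{\left(a,O \right)} = -5 - 9 = -14$)
$s{\left(W,f \right)} = W + 4 f$
$d = -31$ ($d = \left(7 + 4 \cdot 4\right) - 54 = \left(7 + 16\right) - 54 = 23 - 54 = -31$)
$H{\left(27,E \right)} d = \left(-14\right) \left(-31\right) = 434$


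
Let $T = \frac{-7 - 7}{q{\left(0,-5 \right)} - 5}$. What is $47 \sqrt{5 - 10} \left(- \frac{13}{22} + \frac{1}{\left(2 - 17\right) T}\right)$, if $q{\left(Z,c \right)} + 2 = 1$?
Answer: $- \frac{22419 i \sqrt{5}}{770} \approx - 65.104 i$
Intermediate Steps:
$q{\left(Z,c \right)} = -1$ ($q{\left(Z,c \right)} = -2 + 1 = -1$)
$T = \frac{7}{3}$ ($T = \frac{-7 - 7}{-1 - 5} = - \frac{14}{-6} = \left(-14\right) \left(- \frac{1}{6}\right) = \frac{7}{3} \approx 2.3333$)
$47 \sqrt{5 - 10} \left(- \frac{13}{22} + \frac{1}{\left(2 - 17\right) T}\right) = 47 \sqrt{5 - 10} \left(- \frac{13}{22} + \frac{1}{\left(2 - 17\right) \frac{7}{3}}\right) = 47 \sqrt{-5} \left(\left(-13\right) \frac{1}{22} + \frac{1}{-15} \cdot \frac{3}{7}\right) = 47 i \sqrt{5} \left(- \frac{13}{22} - \frac{1}{35}\right) = 47 i \sqrt{5} \left(- \frac{477}{770}\right) = - \frac{22419 i \sqrt{5}}{770}$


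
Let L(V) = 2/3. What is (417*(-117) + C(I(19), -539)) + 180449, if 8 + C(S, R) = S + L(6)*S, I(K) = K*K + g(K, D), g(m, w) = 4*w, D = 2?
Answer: 132267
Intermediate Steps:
L(V) = 2/3 (L(V) = 2*(1/3) = 2/3)
I(K) = 8 + K**2 (I(K) = K*K + 4*2 = K**2 + 8 = 8 + K**2)
C(S, R) = -8 + 5*S/3 (C(S, R) = -8 + (S + 2*S/3) = -8 + 5*S/3)
(417*(-117) + C(I(19), -539)) + 180449 = (417*(-117) + (-8 + 5*(8 + 19**2)/3)) + 180449 = (-48789 + (-8 + 5*(8 + 361)/3)) + 180449 = (-48789 + (-8 + (5/3)*369)) + 180449 = (-48789 + (-8 + 615)) + 180449 = (-48789 + 607) + 180449 = -48182 + 180449 = 132267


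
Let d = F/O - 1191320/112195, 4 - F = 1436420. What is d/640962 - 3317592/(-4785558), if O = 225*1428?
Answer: 319384250804333364896/460720836084632503275 ≈ 0.69323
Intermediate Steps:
F = -1436416 (F = 4 - 1*1436420 = 4 - 1436420 = -1436416)
O = 321300
d = -27196490456/1802412675 (d = -1436416/321300 - 1191320/112195 = -1436416*1/321300 - 1191320*1/112195 = -359104/80325 - 238264/22439 = -27196490456/1802412675 ≈ -15.089)
d/640962 - 3317592/(-4785558) = -27196490456/1802412675/640962 - 3317592/(-4785558) = -27196490456/1802412675*1/640962 - 3317592*(-1/4785558) = -13598245228/577639016496675 + 552932/797593 = 319384250804333364896/460720836084632503275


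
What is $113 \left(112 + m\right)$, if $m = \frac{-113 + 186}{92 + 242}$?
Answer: $\frac{4235353}{334} \approx 12681.0$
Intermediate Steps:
$m = \frac{73}{334} \approx 0.21856$
$113 \left(112 + m\right) = 113 \left(112 + \frac{73}{334}\right) = 113 \cdot \frac{37481}{334} = \frac{4235353}{334}$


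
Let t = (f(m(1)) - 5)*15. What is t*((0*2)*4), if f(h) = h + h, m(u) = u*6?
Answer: 0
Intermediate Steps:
m(u) = 6*u
f(h) = 2*h
t = 105 (t = (2*(6*1) - 5)*15 = (2*6 - 5)*15 = (12 - 5)*15 = 7*15 = 105)
t*((0*2)*4) = 105*((0*2)*4) = 105*(0*4) = 105*0 = 0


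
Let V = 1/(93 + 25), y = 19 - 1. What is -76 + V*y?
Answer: -4475/59 ≈ -75.847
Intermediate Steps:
y = 18
V = 1/118 ≈ 0.0084746
-76 + V*y = -76 + (1/118)*18 = -76 + 9/59 = -4475/59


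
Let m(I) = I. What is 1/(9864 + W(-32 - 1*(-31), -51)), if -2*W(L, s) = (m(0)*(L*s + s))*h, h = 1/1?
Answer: 1/9864 ≈ 0.00010138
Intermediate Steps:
h = 1
W(L, s) = 0 (W(L, s) = -0*(L*s + s)/2 = -0*(s + L*s)/2 = -0 = -½*0 = 0)
1/(9864 + W(-32 - 1*(-31), -51)) = 1/(9864 + 0) = 1/9864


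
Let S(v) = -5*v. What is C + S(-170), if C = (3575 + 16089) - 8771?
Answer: 11743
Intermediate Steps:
C = 10893 (C = 19664 - 8771 = 10893)
C + S(-170) = 10893 - 5*(-170) = 10893 + 850 = 11743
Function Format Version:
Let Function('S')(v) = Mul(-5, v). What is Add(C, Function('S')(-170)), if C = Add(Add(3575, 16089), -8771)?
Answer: 11743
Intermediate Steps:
C = 10893 (C = Add(19664, -8771) = 10893)
Add(C, Function('S')(-170)) = Add(10893, Mul(-5, -170)) = Add(10893, 850) = 11743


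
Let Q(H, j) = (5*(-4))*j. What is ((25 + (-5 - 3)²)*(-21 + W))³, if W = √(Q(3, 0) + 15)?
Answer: -7194913614 + 943248522*√15 ≈ -3.5417e+9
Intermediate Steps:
Q(H, j) = -20*j
W = √15 (W = √(-20*0 + 15) = √(0 + 15) = √15 ≈ 3.8730)
((25 + (-5 - 3)²)*(-21 + W))³ = ((25 + (-5 - 3)²)*(-21 + √15))³ = ((25 + (-8)²)*(-21 + √15))³ = ((25 + 64)*(-21 + √15))³ = (89*(-21 + √15))³ = (-1869 + 89*√15)³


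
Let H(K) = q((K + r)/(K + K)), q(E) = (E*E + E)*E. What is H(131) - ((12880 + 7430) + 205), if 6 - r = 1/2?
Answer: -2951594159747/143877824 ≈ -20515.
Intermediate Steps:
r = 11/2 (r = 6 - 1/2 = 11/2 ≈ 5.5000)
q(E) = E*(E + E**2) (q(E) = (E**2 + E)*E = (E + E**2)*E = E*(E + E**2))
H(K) = (11/2 + K)**2*(1 + (11/2 + K)/(2*K))/(4*K**2) (H(K) = ((K + 11/2)/(K + K))**2*(1 + (K + 11/2)/(K + K)) = ((11/2 + K)/((2*K)))**2*(1 + (11/2 + K)/((2*K))) = ((11/2 + K)*(1/(2*K)))**2*(1 + (11/2 + K)*(1/(2*K))) = ((11/2 + K)/(2*K))**2*(1 + (11/2 + K)/(2*K)) = ((11/2 + K)**2/(4*K**2))*(1 + (11/2 + K)/(2*K)) = (11/2 + K)**2*(1 + (11/2 + K)/(2*K))/(4*K**2))
H(131) - ((12880 + 7430) + 205) = (1/64)*(11 + 2*131)**2*(11 + 6*131)/131**3 - ((12880 + 7430) + 205) = (1/64)*(1/2248091)*(11 + 262)**2*(11 + 786) - (20310 + 205) = (1/64)*(1/2248091)*273**2*797 - 1*20515 = (1/64)*(1/2248091)*74529*797 - 20515 = 59399613/143877824 - 20515 = -2951594159747/143877824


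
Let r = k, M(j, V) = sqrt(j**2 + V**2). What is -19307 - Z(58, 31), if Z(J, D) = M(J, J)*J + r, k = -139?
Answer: -19168 - 3364*sqrt(2) ≈ -23925.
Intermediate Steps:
M(j, V) = sqrt(V**2 + j**2)
r = -139
Z(J, D) = -139 + J*sqrt(2)*sqrt(J**2) (Z(J, D) = sqrt(J**2 + J**2)*J - 139 = sqrt(2*J**2)*J - 139 = (sqrt(2)*sqrt(J**2))*J - 139 = J*sqrt(2)*sqrt(J**2) - 139 = -139 + J*sqrt(2)*sqrt(J**2))
-19307 - Z(58, 31) = -19307 - (-139 + 58*sqrt(2)*sqrt(58**2)) = -19307 - (-139 + 58*sqrt(2)*sqrt(3364)) = -19307 - (-139 + 58*sqrt(2)*58) = -19307 - (-139 + 3364*sqrt(2)) = -19307 + (139 - 3364*sqrt(2)) = -19168 - 3364*sqrt(2)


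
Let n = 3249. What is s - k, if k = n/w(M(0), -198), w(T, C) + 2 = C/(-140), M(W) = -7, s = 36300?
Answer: 1715730/41 ≈ 41847.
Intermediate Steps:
w(T, C) = -2 - C/140 (w(T, C) = -2 + C/(-140) = -2 + C*(-1/140) = -2 - C/140)
k = -227430/41 (k = 3249/(-2 - 1/140*(-198)) = 3249/(-2 + 99/70) = 3249/(-41/70) = 3249*(-70/41) = -227430/41 ≈ -5547.1)
s - k = 36300 - 1*(-227430/41) = 36300 + 227430/41 = 1715730/41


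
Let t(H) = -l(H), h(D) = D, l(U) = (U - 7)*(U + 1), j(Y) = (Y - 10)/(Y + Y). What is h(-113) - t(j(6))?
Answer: -1061/9 ≈ -117.89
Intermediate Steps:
j(Y) = (-10 + Y)/(2*Y) (j(Y) = (-10 + Y)/((2*Y)) = (-10 + Y)*(1/(2*Y)) = (-10 + Y)/(2*Y))
l(U) = (1 + U)*(-7 + U) (l(U) = (-7 + U)*(1 + U) = (1 + U)*(-7 + U))
t(H) = 7 - H² + 6*H (t(H) = -(-7 + H² - 6*H) = 7 - H² + 6*H)
h(-113) - t(j(6)) = -113 - (7 - ((½)*(-10 + 6)/6)² + 6*((½)*(-10 + 6)/6)) = -113 - (7 - ((½)*(⅙)*(-4))² + 6*((½)*(⅙)*(-4))) = -113 - (7 - (-⅓)² + 6*(-⅓)) = -113 - (7 - 1*⅑ - 2) = -113 - (7 - ⅑ - 2) = -113 - 1*44/9 = -113 - 44/9 = -1061/9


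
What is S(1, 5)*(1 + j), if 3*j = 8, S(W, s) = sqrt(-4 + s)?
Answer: 11/3 ≈ 3.6667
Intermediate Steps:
j = 8/3 (j = (1/3)*8 = 8/3 ≈ 2.6667)
S(1, 5)*(1 + j) = sqrt(-4 + 5)*(1 + 8/3) = sqrt(1)*(11/3) = 1*(11/3) = 11/3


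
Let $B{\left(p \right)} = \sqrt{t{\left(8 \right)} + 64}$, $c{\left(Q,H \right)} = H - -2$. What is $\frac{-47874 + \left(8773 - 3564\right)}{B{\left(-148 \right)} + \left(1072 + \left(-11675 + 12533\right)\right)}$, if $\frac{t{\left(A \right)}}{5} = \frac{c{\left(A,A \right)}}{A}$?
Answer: $- \frac{329373800}{14899319} + \frac{85330 \sqrt{281}}{14899319} \approx -22.011$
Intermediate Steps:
$c{\left(Q,H \right)} = 2 + H$ ($c{\left(Q,H \right)} = H + 2 = 2 + H$)
$t{\left(A \right)} = \frac{5 \left(2 + A\right)}{A}$ ($t{\left(A \right)} = 5 \frac{2 + A}{A} = \frac{5 \left(2 + A\right)}{A}$)
$B{\left(p \right)} = \frac{\sqrt{281}}{2}$ ($B{\left(p \right)} = \sqrt{\left(5 + \frac{10}{8}\right) + 64} = \sqrt{\left(5 + 10 \cdot \frac{1}{8}\right) + 64} = \sqrt{\left(5 + \frac{5}{4}\right) + 64} = \sqrt{\frac{25}{4} + 64} = \sqrt{\frac{281}{4}} = \frac{\sqrt{281}}{2}$)
$\frac{-47874 + \left(8773 - 3564\right)}{B{\left(-148 \right)} + \left(1072 + \left(-11675 + 12533\right)\right)} = \frac{-47874 + \left(8773 - 3564\right)}{\frac{\sqrt{281}}{2} + \left(1072 + \left(-11675 + 12533\right)\right)} = \frac{-47874 + 5209}{\frac{\sqrt{281}}{2} + \left(1072 + 858\right)} = - \frac{42665}{\frac{\sqrt{281}}{2} + 1930} = - \frac{42665}{1930 + \frac{\sqrt{281}}{2}}$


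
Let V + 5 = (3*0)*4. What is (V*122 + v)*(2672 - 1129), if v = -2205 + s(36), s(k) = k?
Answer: -4287997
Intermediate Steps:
v = -2169 (v = -2205 + 36 = -2169)
V = -5 (V = -5 + (3*0)*4 = -5 + 0*4 = -5 + 0 = -5)
(V*122 + v)*(2672 - 1129) = (-5*122 - 2169)*(2672 - 1129) = (-610 - 2169)*1543 = -2779*1543 = -4287997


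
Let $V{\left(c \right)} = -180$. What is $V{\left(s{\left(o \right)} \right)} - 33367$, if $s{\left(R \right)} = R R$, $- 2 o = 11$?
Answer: $-33547$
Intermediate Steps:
$o = - \frac{11}{2}$ ($o = \left(- \frac{1}{2}\right) 11 = - \frac{11}{2} \approx -5.5$)
$s{\left(R \right)} = R^{2}$
$V{\left(s{\left(o \right)} \right)} - 33367 = -180 - 33367 = -33547$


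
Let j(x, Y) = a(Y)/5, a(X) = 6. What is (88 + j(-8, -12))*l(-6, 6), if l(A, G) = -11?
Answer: -4906/5 ≈ -981.20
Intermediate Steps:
j(x, Y) = 6/5
(88 + j(-8, -12))*l(-6, 6) = (88 + 6/5)*(-11) = (446/5)*(-11) = -4906/5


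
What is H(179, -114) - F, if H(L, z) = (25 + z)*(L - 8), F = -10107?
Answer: -5112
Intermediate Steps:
H(L, z) = (-8 + L)*(25 + z) (H(L, z) = (25 + z)*(-8 + L) = (-8 + L)*(25 + z))
H(179, -114) - F = (-200 - 8*(-114) + 25*179 + 179*(-114)) - 1*(-10107) = (-200 + 912 + 4475 - 20406) + 10107 = -15219 + 10107 = -5112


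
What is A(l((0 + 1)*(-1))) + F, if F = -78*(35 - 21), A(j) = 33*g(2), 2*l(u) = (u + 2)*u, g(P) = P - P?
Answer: -1092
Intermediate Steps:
g(P) = 0
l(u) = u*(2 + u)/2 (l(u) = ((u + 2)*u)/2 = ((2 + u)*u)/2 = (u*(2 + u))/2 = u*(2 + u)/2)
A(j) = 0 (A(j) = 33*0 = 0)
F = -1092 (F = -78*14 = -1092)
A(l((0 + 1)*(-1))) + F = 0 - 1092 = -1092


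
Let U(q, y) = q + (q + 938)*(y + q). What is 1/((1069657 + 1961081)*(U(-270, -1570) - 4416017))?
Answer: -1/17109749520366 ≈ -5.8446e-14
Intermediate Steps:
U(q, y) = q + (938 + q)*(q + y)
1/((1069657 + 1961081)*(U(-270, -1570) - 4416017)) = 1/((1069657 + 1961081)*(((-270)² + 938*(-1570) + 939*(-270) - 270*(-1570)) - 4416017)) = 1/(3030738*((72900 - 1472660 - 253530 + 423900) - 4416017)) = 1/(3030738*(-1229390 - 4416017)) = 1/(3030738*(-5645407)) = 1/(-17109749520366) = -1/17109749520366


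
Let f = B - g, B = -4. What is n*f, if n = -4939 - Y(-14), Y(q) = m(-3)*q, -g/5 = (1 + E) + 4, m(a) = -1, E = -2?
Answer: -54483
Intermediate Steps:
g = -15 (g = -5*((1 - 2) + 4) = -5*(-1 + 4) = -5*3 = -15)
Y(q) = -q
n = -4953 (n = -4939 - (-1)*(-14) = -4939 - 1*14 = -4939 - 14 = -4953)
f = 11 (f = -4 - 1*(-15) = -4 + 15 = 11)
n*f = -4953*11 = -54483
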